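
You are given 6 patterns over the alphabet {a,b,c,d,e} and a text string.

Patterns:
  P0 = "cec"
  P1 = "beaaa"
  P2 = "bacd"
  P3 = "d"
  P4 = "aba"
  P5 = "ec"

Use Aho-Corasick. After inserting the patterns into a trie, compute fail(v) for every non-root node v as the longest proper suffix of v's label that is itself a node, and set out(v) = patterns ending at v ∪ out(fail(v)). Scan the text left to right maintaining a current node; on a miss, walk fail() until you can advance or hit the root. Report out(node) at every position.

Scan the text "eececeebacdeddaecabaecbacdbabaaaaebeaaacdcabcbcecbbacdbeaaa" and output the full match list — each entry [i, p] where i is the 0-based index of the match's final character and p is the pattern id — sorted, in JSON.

Build:
Trie (insert patterns):
  n0 'ε': a→13 b→4 c→1 d→12 e→16
  n1 'c': e→2
  n2 'ce': c→3
  n3 'cec': ·  ←P0
  n4 'b': a→9 e→5
  n5 'be': a→6
  n6 'bea': a→7
  n7 'beaa': a→8
  n8 'beaaa': ·  ←P1
  n9 'ba': c→10
  n10 'bac': d→11
  n11 'bacd': ·  ←P2
  n12 'd': ·  ←P3
  n13 'a': b→14
  n14 'ab': a→15
  n15 'aba': ·  ←P4
  n16 'e': c→17
  n17 'ec': ·  ←P5

Failure links (BFS by depth):
  fail(1) 'c': from fail(0)=0 chase 'c': 0 ⇒ 0;  out=∅∪out(0)=∅
  fail(4) 'b': from fail(0)=0 chase 'b': 0 ⇒ 0;  out=∅∪out(0)=∅
  fail(12) 'd': from fail(0)=0 chase 'd': 0 ⇒ 0;  out={3}∪out(0)={3}
  fail(13) 'a': from fail(0)=0 chase 'a': 0 ⇒ 0;  out=∅∪out(0)=∅
  fail(16) 'e': from fail(0)=0 chase 'e': 0 ⇒ 0;  out=∅∪out(0)=∅
  fail(2) 'ce': from fail(1)=0 chase 'e': 0 ⇒ 16;  out=∅∪out(16)=∅
  fail(5) 'be': from fail(4)=0 chase 'e': 0 ⇒ 16;  out=∅∪out(16)=∅
  fail(9) 'ba': from fail(4)=0 chase 'a': 0 ⇒ 13;  out=∅∪out(13)=∅
  fail(14) 'ab': from fail(13)=0 chase 'b': 0 ⇒ 4;  out=∅∪out(4)=∅
  fail(17) 'ec': from fail(16)=0 chase 'c': 0 ⇒ 1;  out={5}∪out(1)={5}
  fail(3) 'cec': from fail(2)=16 chase 'c': 16 ⇒ 17;  out={0}∪out(17)={0,5}
  fail(6) 'bea': from fail(5)=16 chase 'a': 16→0 ⇒ 13;  out=∅∪out(13)=∅
  fail(10) 'bac': from fail(9)=13 chase 'c': 13→0 ⇒ 1;  out=∅∪out(1)=∅
  fail(15) 'aba': from fail(14)=4 chase 'a': 4 ⇒ 9;  out={4}∪out(9)={4}
  fail(7) 'beaa': from fail(6)=13 chase 'a': 13→0 ⇒ 13;  out=∅∪out(13)=∅
  fail(11) 'bacd': from fail(10)=1 chase 'd': 1→0 ⇒ 12;  out={2}∪out(12)={2,3}
  fail(8) 'beaaa': from fail(7)=13 chase 'a': 13→0 ⇒ 13;  out={1}∪out(13)={1}

Scan:
[0] read 'e'  n0⇒n16
[1] read 'e'  n16⇒n16 (via fail)
[2] read 'c'  n16⇒n17  → match P5@[1:2]
[3] read 'e'  n17⇒n2 (via fail)
[4] read 'c'  n2⇒n3  → match P0@[2:4],P5@[3:4]
[5] read 'e'  n3⇒n2 (via fail)
[6] read 'e'  n2⇒n16 (via fail)
[7] read 'b'  n16⇒n4 (via fail)
[8] read 'a'  n4⇒n9
[9] read 'c'  n9⇒n10
[10] read 'd'  n10⇒n11  → match P2@[7:10],P3@[10:10]
[11] read 'e'  n11⇒n16 (via fail)
[12] read 'd'  n16⇒n12 (via fail)  → match P3@[12:12]
[13] read 'd'  n12⇒n12 (via fail)  → match P3@[13:13]
[14] read 'a'  n12⇒n13 (via fail)
[15] read 'e'  n13⇒n16 (via fail)
[16] read 'c'  n16⇒n17  → match P5@[15:16]
[17] read 'a'  n17⇒n13 (via fail)
[18] read 'b'  n13⇒n14
[19] read 'a'  n14⇒n15  → match P4@[17:19]
[20] read 'e'  n15⇒n16 (via fail)
[21] read 'c'  n16⇒n17  → match P5@[20:21]
[22] read 'b'  n17⇒n4 (via fail)
[23] read 'a'  n4⇒n9
[24] read 'c'  n9⇒n10
[25] read 'd'  n10⇒n11  → match P2@[22:25],P3@[25:25]
[26] read 'b'  n11⇒n4 (via fail)
[27] read 'a'  n4⇒n9
[28] read 'b'  n9⇒n14 (via fail)
[29] read 'a'  n14⇒n15  → match P4@[27:29]
[30] read 'a'  n15⇒n13 (via fail)
[31] read 'a'  n13⇒n13 (via fail)
[32] read 'a'  n13⇒n13 (via fail)
[33] read 'e'  n13⇒n16 (via fail)
[34] read 'b'  n16⇒n4 (via fail)
[35] read 'e'  n4⇒n5
[36] read 'a'  n5⇒n6
[37] read 'a'  n6⇒n7
[38] read 'a'  n7⇒n8  → match P1@[34:38]
[39] read 'c'  n8⇒n1 (via fail)
[40] read 'd'  n1⇒n12 (via fail)  → match P3@[40:40]
[41] read 'c'  n12⇒n1 (via fail)
[42] read 'a'  n1⇒n13 (via fail)
[43] read 'b'  n13⇒n14
[44] read 'c'  n14⇒n1 (via fail)
[45] read 'b'  n1⇒n4 (via fail)
[46] read 'c'  n4⇒n1 (via fail)
[47] read 'e'  n1⇒n2
[48] read 'c'  n2⇒n3  → match P0@[46:48],P5@[47:48]
[49] read 'b'  n3⇒n4 (via fail)
[50] read 'b'  n4⇒n4 (via fail)
[51] read 'a'  n4⇒n9
[52] read 'c'  n9⇒n10
[53] read 'd'  n10⇒n11  → match P2@[50:53],P3@[53:53]
[54] read 'b'  n11⇒n4 (via fail)
[55] read 'e'  n4⇒n5
[56] read 'a'  n5⇒n6
[57] read 'a'  n6⇒n7
[58] read 'a'  n7⇒n8  → match P1@[54:58]

Matches: [[2,5],[4,0],[4,5],[10,2],[10,3],[12,3],[13,3],[16,5],[19,4],[21,5],[25,2],[25,3],[29,4],[38,1],[40,3],[48,0],[48,5],[53,2],[53,3],[58,1]]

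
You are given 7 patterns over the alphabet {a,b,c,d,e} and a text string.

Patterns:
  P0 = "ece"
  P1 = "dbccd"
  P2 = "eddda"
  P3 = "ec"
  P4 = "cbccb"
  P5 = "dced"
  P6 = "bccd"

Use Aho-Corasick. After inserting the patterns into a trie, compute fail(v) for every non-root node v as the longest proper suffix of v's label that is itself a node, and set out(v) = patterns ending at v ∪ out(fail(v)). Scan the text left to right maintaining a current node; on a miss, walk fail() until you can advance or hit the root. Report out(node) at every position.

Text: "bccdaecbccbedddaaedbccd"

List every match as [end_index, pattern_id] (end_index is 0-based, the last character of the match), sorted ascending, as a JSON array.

Build automaton:
Trie (insert patterns):
  n0 'ε': b→21 c→13 d→4 e→1
  n1 'e': c→2 d→9
  n2 'ec': e→3  [P3 ends]
  n3 'ece': ·  [P0 ends]
  n4 'd': b→5 c→18
  n5 'db': c→6
  n6 'dbc': c→7
  n7 'dbcc': d→8
  n8 'dbccd': ·  [P1 ends]
  n9 'ed': d→10
  n10 'edd': d→11
  n11 'eddd': a→12
  n12 'eddda': ·  [P2 ends]
  n13 'c': b→14
  n14 'cb': c→15
  n15 'cbc': c→16
  n16 'cbcc': b→17
  n17 'cbccb': ·  [P4 ends]
  n18 'dc': e→19
  n19 'dce': d→20
  n20 'dced': ·  [P5 ends]
  n21 'b': c→22
  n22 'bc': c→23
  n23 'bcc': d→24
  n24 'bccd': ·  [P6 ends]

Failure links (BFS by depth):
  fail(1) 'e': from fail(0)=0 chase 'e': 0 ⇒ 0;  out=∅∪out(0)=∅
  fail(4) 'd': from fail(0)=0 chase 'd': 0 ⇒ 0;  out=∅∪out(0)=∅
  fail(13) 'c': from fail(0)=0 chase 'c': 0 ⇒ 0;  out=∅∪out(0)=∅
  fail(21) 'b': from fail(0)=0 chase 'b': 0 ⇒ 0;  out=∅∪out(0)=∅
  fail(2) 'ec': from fail(1)=0 chase 'c': 0 ⇒ 13;  out={3}∪out(13)={3}
  fail(5) 'db': from fail(4)=0 chase 'b': 0 ⇒ 21;  out=∅∪out(21)=∅
  fail(9) 'ed': from fail(1)=0 chase 'd': 0 ⇒ 4;  out=∅∪out(4)=∅
  fail(14) 'cb': from fail(13)=0 chase 'b': 0 ⇒ 21;  out=∅∪out(21)=∅
  fail(18) 'dc': from fail(4)=0 chase 'c': 0 ⇒ 13;  out=∅∪out(13)=∅
  fail(22) 'bc': from fail(21)=0 chase 'c': 0 ⇒ 13;  out=∅∪out(13)=∅
  fail(3) 'ece': from fail(2)=13 chase 'e': 13→0 ⇒ 1;  out={0}∪out(1)={0}
  fail(6) 'dbc': from fail(5)=21 chase 'c': 21 ⇒ 22;  out=∅∪out(22)=∅
  fail(10) 'edd': from fail(9)=4 chase 'd': 4→0 ⇒ 4;  out=∅∪out(4)=∅
  fail(15) 'cbc': from fail(14)=21 chase 'c': 21 ⇒ 22;  out=∅∪out(22)=∅
  fail(19) 'dce': from fail(18)=13 chase 'e': 13→0 ⇒ 1;  out=∅∪out(1)=∅
  fail(23) 'bcc': from fail(22)=13 chase 'c': 13→0 ⇒ 13;  out=∅∪out(13)=∅
  fail(7) 'dbcc': from fail(6)=22 chase 'c': 22 ⇒ 23;  out=∅∪out(23)=∅
  fail(11) 'eddd': from fail(10)=4 chase 'd': 4→0 ⇒ 4;  out=∅∪out(4)=∅
  fail(16) 'cbcc': from fail(15)=22 chase 'c': 22 ⇒ 23;  out=∅∪out(23)=∅
  fail(20) 'dced': from fail(19)=1 chase 'd': 1 ⇒ 9;  out={5}∪out(9)={5}
  fail(24) 'bccd': from fail(23)=13 chase 'd': 13→0 ⇒ 4;  out={6}∪out(4)={6}
  fail(8) 'dbccd': from fail(7)=23 chase 'd': 23 ⇒ 24;  out={1}∪out(24)={1,6}
  fail(12) 'eddda': from fail(11)=4 chase 'a': 4→0 ⇒ 0;  out={2}∪out(0)={2}
  fail(17) 'cbccb': from fail(16)=23 chase 'b': 23→13 ⇒ 14;  out={4}∪out(14)={4}

Text stream:
pos 0 'b': at 21
pos 1 'c': at 22
pos 2 'c': at 23
pos 3 'd': at 24  ** P6@[0:3]
pos 4 'a': at 0 ·f
pos 5 'e': at 1
pos 6 'c': at 2  ** P3@[5:6]
pos 7 'b': at 14 ·f
pos 8 'c': at 15
pos 9 'c': at 16
pos 10 'b': at 17  ** P4@[6:10]
pos 11 'e': at 1 ·f
pos 12 'd': at 9
pos 13 'd': at 10
pos 14 'd': at 11
pos 15 'a': at 12  ** P2@[11:15]
pos 16 'a': at 0 ·f
pos 17 'e': at 1
pos 18 'd': at 9
pos 19 'b': at 5 ·f
pos 20 'c': at 6
pos 21 'c': at 7
pos 22 'd': at 8  ** P1@[18:22],P6@[19:22]

Result: [[3,6],[6,3],[10,4],[15,2],[22,1],[22,6]]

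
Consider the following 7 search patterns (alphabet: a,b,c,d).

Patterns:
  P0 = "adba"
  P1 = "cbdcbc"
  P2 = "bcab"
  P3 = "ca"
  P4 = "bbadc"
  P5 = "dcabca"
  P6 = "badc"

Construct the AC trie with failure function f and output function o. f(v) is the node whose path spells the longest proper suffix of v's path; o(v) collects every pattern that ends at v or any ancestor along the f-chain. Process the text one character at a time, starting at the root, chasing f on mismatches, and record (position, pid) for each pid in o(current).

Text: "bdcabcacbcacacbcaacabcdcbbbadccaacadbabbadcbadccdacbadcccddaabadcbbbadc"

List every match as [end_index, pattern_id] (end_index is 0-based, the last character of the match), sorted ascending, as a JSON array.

Construct AC machine:
Trie nodes:
  0='ε' goto a→1 b→11 c→5 d→20
  1='a' goto d→2
  2='ad' goto b→3
  3='adb' goto a→4
  4='adba' goto ·  ←P0
  5='c' goto a→15 b→6
  6='cb' goto d→7
  7='cbd' goto c→8
  8='cbdc' goto b→9
  9='cbdcb' goto c→10
  10='cbdcbc' goto ·  ←P1
  11='b' goto a→26 b→16 c→12
  12='bc' goto a→13
  13='bca' goto b→14
  14='bcab' goto ·  ←P2
  15='ca' goto ·  ←P3
  16='bb' goto a→17
  17='bba' goto d→18
  18='bbad' goto c→19
  19='bbadc' goto ·  ←P4
  20='d' goto c→21
  21='dc' goto a→22
  22='dca' goto b→23
  23='dcab' goto c→24
  24='dcabc' goto a→25
  25='dcabca' goto ·  ←P5
  26='ba' goto d→27
  27='bad' goto c→28
  28='badc' goto ·  ←P6

BFS fail/out derivation:
  n1('a'): parent n0 fail=0; on 'a' 0 → fail=0;  out ∅∪∅=∅
  n5('c'): parent n0 fail=0; on 'c' 0 → fail=0;  out ∅∪∅=∅
  n11('b'): parent n0 fail=0; on 'b' 0 → fail=0;  out ∅∪∅=∅
  n20('d'): parent n0 fail=0; on 'd' 0 → fail=0;  out ∅∪∅=∅
  n2('ad'): parent n1 fail=0; on 'd' 0 → fail=20;  out ∅∪∅=∅
  n6('cb'): parent n5 fail=0; on 'b' 0 → fail=11;  out ∅∪∅=∅
  n12('bc'): parent n11 fail=0; on 'c' 0 → fail=5;  out ∅∪∅=∅
  n15('ca'): parent n5 fail=0; on 'a' 0 → fail=1;  out {3}∪∅={3}
  n16('bb'): parent n11 fail=0; on 'b' 0 → fail=11;  out ∅∪∅=∅
  n21('dc'): parent n20 fail=0; on 'c' 0 → fail=5;  out ∅∪∅=∅
  n26('ba'): parent n11 fail=0; on 'a' 0 → fail=1;  out ∅∪∅=∅
  n3('adb'): parent n2 fail=20; on 'b' 20→0 → fail=11;  out ∅∪∅=∅
  n7('cbd'): parent n6 fail=11; on 'd' 11→0 → fail=20;  out ∅∪∅=∅
  n13('bca'): parent n12 fail=5; on 'a' 5 → fail=15;  out ∅∪{3}={3}
  n17('bba'): parent n16 fail=11; on 'a' 11 → fail=26;  out ∅∪∅=∅
  n22('dca'): parent n21 fail=5; on 'a' 5 → fail=15;  out ∅∪{3}={3}
  n27('bad'): parent n26 fail=1; on 'd' 1 → fail=2;  out ∅∪∅=∅
  n4('adba'): parent n3 fail=11; on 'a' 11 → fail=26;  out {0}∪∅={0}
  n8('cbdc'): parent n7 fail=20; on 'c' 20 → fail=21;  out ∅∪∅=∅
  n14('bcab'): parent n13 fail=15; on 'b' 15→1→0 → fail=11;  out {2}∪∅={2}
  n18('bbad'): parent n17 fail=26; on 'd' 26 → fail=27;  out ∅∪∅=∅
  n23('dcab'): parent n22 fail=15; on 'b' 15→1→0 → fail=11;  out ∅∪∅=∅
  n28('badc'): parent n27 fail=2; on 'c' 2→20 → fail=21;  out {6}∪∅={6}
  n9('cbdcb'): parent n8 fail=21; on 'b' 21→5 → fail=6;  out ∅∪∅=∅
  n19('bbadc'): parent n18 fail=27; on 'c' 27 → fail=28;  out {4}∪{6}={4,6}
  n24('dcabc'): parent n23 fail=11; on 'c' 11 → fail=12;  out ∅∪∅=∅
  n10('cbdcbc'): parent n9 fail=6; on 'c' 6→11 → fail=12;  out {1}∪∅={1}
  n25('dcabca'): parent n24 fail=12; on 'a' 12 → fail=13;  out {5}∪{3}={3,5}

Scan:
i=0 'b': node 0→11
i=1 'd': node 11→20 (via fail)
i=2 'c': node 20→21
i=3 'a': node 21→22  → match P3@[2:3]
i=4 'b': node 22→23
i=5 'c': node 23→24
i=6 'a': node 24→25  → match P3@[5:6],P5@[1:6]
i=7 'c': node 25→5 (via fail)
i=8 'b': node 5→6
i=9 'c': node 6→12 (via fail)
i=10 'a': node 12→13  → match P3@[9:10]
i=11 'c': node 13→5 (via fail)
i=12 'a': node 5→15  → match P3@[11:12]
i=13 'c': node 15→5 (via fail)
i=14 'b': node 5→6
i=15 'c': node 6→12 (via fail)
i=16 'a': node 12→13  → match P3@[15:16]
i=17 'a': node 13→1 (via fail)
i=18 'c': node 1→5 (via fail)
i=19 'a': node 5→15  → match P3@[18:19]
i=20 'b': node 15→11 (via fail)
i=21 'c': node 11→12
i=22 'd': node 12→20 (via fail)
i=23 'c': node 20→21
i=24 'b': node 21→6 (via fail)
i=25 'b': node 6→16 (via fail)
i=26 'b': node 16→16 (via fail)
i=27 'a': node 16→17
i=28 'd': node 17→18
i=29 'c': node 18→19  → match P4@[25:29],P6@[26:29]
i=30 'c': node 19→5 (via fail)
i=31 'a': node 5→15  → match P3@[30:31]
i=32 'a': node 15→1 (via fail)
i=33 'c': node 1→5 (via fail)
i=34 'a': node 5→15  → match P3@[33:34]
i=35 'd': node 15→2 (via fail)
i=36 'b': node 2→3
i=37 'a': node 3→4  → match P0@[34:37]
i=38 'b': node 4→11 (via fail)
i=39 'b': node 11→16
i=40 'a': node 16→17
i=41 'd': node 17→18
i=42 'c': node 18→19  → match P4@[38:42],P6@[39:42]
i=43 'b': node 19→6 (via fail)
i=44 'a': node 6→26 (via fail)
i=45 'd': node 26→27
i=46 'c': node 27→28  → match P6@[43:46]
i=47 'c': node 28→5 (via fail)
i=48 'd': node 5→20 (via fail)
i=49 'a': node 20→1 (via fail)
i=50 'c': node 1→5 (via fail)
i=51 'b': node 5→6
i=52 'a': node 6→26 (via fail)
i=53 'd': node 26→27
i=54 'c': node 27→28  → match P6@[51:54]
i=55 'c': node 28→5 (via fail)
i=56 'c': node 5→5 (via fail)
i=57 'd': node 5→20 (via fail)
i=58 'd': node 20→20 (via fail)
i=59 'a': node 20→1 (via fail)
i=60 'a': node 1→1 (via fail)
i=61 'b': node 1→11 (via fail)
i=62 'a': node 11→26
i=63 'd': node 26→27
i=64 'c': node 27→28  → match P6@[61:64]
i=65 'b': node 28→6 (via fail)
i=66 'b': node 6→16 (via fail)
i=67 'b': node 16→16 (via fail)
i=68 'a': node 16→17
i=69 'd': node 17→18
i=70 'c': node 18→19  → match P4@[66:70],P6@[67:70]

Matches: [[3,3],[6,3],[6,5],[10,3],[12,3],[16,3],[19,3],[29,4],[29,6],[31,3],[34,3],[37,0],[42,4],[42,6],[46,6],[54,6],[64,6],[70,4],[70,6]]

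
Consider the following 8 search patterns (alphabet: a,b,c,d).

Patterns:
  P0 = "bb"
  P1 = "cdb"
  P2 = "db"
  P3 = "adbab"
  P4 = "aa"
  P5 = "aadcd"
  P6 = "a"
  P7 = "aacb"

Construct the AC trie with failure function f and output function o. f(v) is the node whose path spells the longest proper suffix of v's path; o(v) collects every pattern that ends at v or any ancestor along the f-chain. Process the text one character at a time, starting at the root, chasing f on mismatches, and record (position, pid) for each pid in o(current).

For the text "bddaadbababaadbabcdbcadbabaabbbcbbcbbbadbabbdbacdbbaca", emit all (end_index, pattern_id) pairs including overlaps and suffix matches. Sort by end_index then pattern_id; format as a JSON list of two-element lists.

Build automaton:
Trie (insert patterns):
  0='ε' goto a→8 b→1 c→3 d→6
  1='b' goto b→2
  2='bb' goto ·  [P0 ends]
  3='c' goto d→4
  4='cd' goto b→5
  5='cdb' goto ·  [P1 ends]
  6='d' goto b→7
  7='db' goto ·  [P2 ends]
  8='a' goto a→13 d→9  [P6 ends]
  9='ad' goto b→10
  10='adb' goto a→11
  11='adba' goto b→12
  12='adbab' goto ·  [P3 ends]
  13='aa' goto c→17 d→14  [P4 ends]
  14='aad' goto c→15
  15='aadc' goto d→16
  16='aadcd' goto ·  [P5 ends]
  17='aac' goto b→18
  18='aacb' goto ·  [P7 ends]

BFS fail/out derivation:
  n1('b'): parent n0 fail=0; on 'b' 0 → fail=0;  out ∅∪∅=∅
  n3('c'): parent n0 fail=0; on 'c' 0 → fail=0;  out ∅∪∅=∅
  n6('d'): parent n0 fail=0; on 'd' 0 → fail=0;  out ∅∪∅=∅
  n8('a'): parent n0 fail=0; on 'a' 0 → fail=0;  out {6}∪∅={6}
  n2('bb'): parent n1 fail=0; on 'b' 0 → fail=1;  out {0}∪∅={0}
  n4('cd'): parent n3 fail=0; on 'd' 0 → fail=6;  out ∅∪∅=∅
  n7('db'): parent n6 fail=0; on 'b' 0 → fail=1;  out {2}∪∅={2}
  n9('ad'): parent n8 fail=0; on 'd' 0 → fail=6;  out ∅∪∅=∅
  n13('aa'): parent n8 fail=0; on 'a' 0 → fail=8;  out {4}∪{6}={4,6}
  n5('cdb'): parent n4 fail=6; on 'b' 6 → fail=7;  out {1}∪{2}={1,2}
  n10('adb'): parent n9 fail=6; on 'b' 6 → fail=7;  out ∅∪{2}={2}
  n14('aad'): parent n13 fail=8; on 'd' 8 → fail=9;  out ∅∪∅=∅
  n17('aac'): parent n13 fail=8; on 'c' 8→0 → fail=3;  out ∅∪∅=∅
  n11('adba'): parent n10 fail=7; on 'a' 7→1→0 → fail=8;  out ∅∪{6}={6}
  n15('aadc'): parent n14 fail=9; on 'c' 9→6→0 → fail=3;  out ∅∪∅=∅
  n18('aacb'): parent n17 fail=3; on 'b' 3→0 → fail=1;  out {7}∪∅={7}
  n12('adbab'): parent n11 fail=8; on 'b' 8→0 → fail=1;  out {3}∪∅={3}
  n16('aadcd'): parent n15 fail=3; on 'd' 3 → fail=4;  out {5}∪∅={5}

Scan:
pos 0 'b': at 1
pos 1 'd': at 6 (fail-walked)
pos 2 'd': at 6 (fail-walked)
pos 3 'a': at 8 (fail-walked)  ** P6@[3:3]
pos 4 'a': at 13  ** P4@[3:4],P6@[4:4]
pos 5 'd': at 14
pos 6 'b': at 10 (fail-walked)  ** P2@[5:6]
pos 7 'a': at 11  ** P6@[7:7]
pos 8 'b': at 12  ** P3@[4:8]
pos 9 'a': at 8 (fail-walked)  ** P6@[9:9]
pos 10 'b': at 1 (fail-walked)
pos 11 'a': at 8 (fail-walked)  ** P6@[11:11]
pos 12 'a': at 13  ** P4@[11:12],P6@[12:12]
pos 13 'd': at 14
pos 14 'b': at 10 (fail-walked)  ** P2@[13:14]
pos 15 'a': at 11  ** P6@[15:15]
pos 16 'b': at 12  ** P3@[12:16]
pos 17 'c': at 3 (fail-walked)
pos 18 'd': at 4
pos 19 'b': at 5  ** P1@[17:19],P2@[18:19]
pos 20 'c': at 3 (fail-walked)
pos 21 'a': at 8 (fail-walked)  ** P6@[21:21]
pos 22 'd': at 9
pos 23 'b': at 10  ** P2@[22:23]
pos 24 'a': at 11  ** P6@[24:24]
pos 25 'b': at 12  ** P3@[21:25]
pos 26 'a': at 8 (fail-walked)  ** P6@[26:26]
pos 27 'a': at 13  ** P4@[26:27],P6@[27:27]
pos 28 'b': at 1 (fail-walked)
pos 29 'b': at 2  ** P0@[28:29]
pos 30 'b': at 2 (fail-walked)  ** P0@[29:30]
pos 31 'c': at 3 (fail-walked)
pos 32 'b': at 1 (fail-walked)
pos 33 'b': at 2  ** P0@[32:33]
pos 34 'c': at 3 (fail-walked)
pos 35 'b': at 1 (fail-walked)
pos 36 'b': at 2  ** P0@[35:36]
pos 37 'b': at 2 (fail-walked)  ** P0@[36:37]
pos 38 'a': at 8 (fail-walked)  ** P6@[38:38]
pos 39 'd': at 9
pos 40 'b': at 10  ** P2@[39:40]
pos 41 'a': at 11  ** P6@[41:41]
pos 42 'b': at 12  ** P3@[38:42]
pos 43 'b': at 2 (fail-walked)  ** P0@[42:43]
pos 44 'd': at 6 (fail-walked)
pos 45 'b': at 7  ** P2@[44:45]
pos 46 'a': at 8 (fail-walked)  ** P6@[46:46]
pos 47 'c': at 3 (fail-walked)
pos 48 'd': at 4
pos 49 'b': at 5  ** P1@[47:49],P2@[48:49]
pos 50 'b': at 2 (fail-walked)  ** P0@[49:50]
pos 51 'a': at 8 (fail-walked)  ** P6@[51:51]
pos 52 'c': at 3 (fail-walked)
pos 53 'a': at 8 (fail-walked)  ** P6@[53:53]

Matches: [[3,6],[4,4],[4,6],[6,2],[7,6],[8,3],[9,6],[11,6],[12,4],[12,6],[14,2],[15,6],[16,3],[19,1],[19,2],[21,6],[23,2],[24,6],[25,3],[26,6],[27,4],[27,6],[29,0],[30,0],[33,0],[36,0],[37,0],[38,6],[40,2],[41,6],[42,3],[43,0],[45,2],[46,6],[49,1],[49,2],[50,0],[51,6],[53,6]]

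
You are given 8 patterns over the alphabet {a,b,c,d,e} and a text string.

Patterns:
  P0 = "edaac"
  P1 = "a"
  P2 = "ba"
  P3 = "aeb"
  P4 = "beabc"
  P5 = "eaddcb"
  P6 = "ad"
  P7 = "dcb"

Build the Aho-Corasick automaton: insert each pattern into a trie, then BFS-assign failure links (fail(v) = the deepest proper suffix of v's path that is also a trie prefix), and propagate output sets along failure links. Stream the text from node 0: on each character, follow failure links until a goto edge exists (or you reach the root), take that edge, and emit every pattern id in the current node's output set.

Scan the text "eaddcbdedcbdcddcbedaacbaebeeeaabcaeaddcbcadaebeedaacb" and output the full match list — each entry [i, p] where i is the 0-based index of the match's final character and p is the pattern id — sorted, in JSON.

Build:
Trie nodes:
  n0 'ε': a→6 b→7 d→21 e→1
  n1 'e': a→15 d→2
  n2 'ed': a→3
  n3 'eda': a→4
  n4 'edaa': c→5
  n5 'edaac': ·  [P0 ends]
  n6 'a': d→20 e→9  [P1 ends]
  n7 'b': a→8 e→11
  n8 'ba': ·  [P2 ends]
  n9 'ae': b→10
  n10 'aeb': ·  [P3 ends]
  n11 'be': a→12
  n12 'bea': b→13
  n13 'beab': c→14
  n14 'beabc': ·  [P4 ends]
  n15 'ea': d→16
  n16 'ead': d→17
  n17 'eadd': c→18
  n18 'eaddc': b→19
  n19 'eaddcb': ·  [P5 ends]
  n20 'ad': ·  [P6 ends]
  n21 'd': c→22
  n22 'dc': b→23
  n23 'dcb': ·  [P7 ends]

Failure links (BFS by depth):
  n1('e'): parent n0 fail=0; on 'e' 0 → fail=0;  out ∅∪∅=∅
  n6('a'): parent n0 fail=0; on 'a' 0 → fail=0;  out {1}∪∅={1}
  n7('b'): parent n0 fail=0; on 'b' 0 → fail=0;  out ∅∪∅=∅
  n21('d'): parent n0 fail=0; on 'd' 0 → fail=0;  out ∅∪∅=∅
  n2('ed'): parent n1 fail=0; on 'd' 0 → fail=21;  out ∅∪∅=∅
  n8('ba'): parent n7 fail=0; on 'a' 0 → fail=6;  out {2}∪{1}={1,2}
  n9('ae'): parent n6 fail=0; on 'e' 0 → fail=1;  out ∅∪∅=∅
  n11('be'): parent n7 fail=0; on 'e' 0 → fail=1;  out ∅∪∅=∅
  n15('ea'): parent n1 fail=0; on 'a' 0 → fail=6;  out ∅∪{1}={1}
  n20('ad'): parent n6 fail=0; on 'd' 0 → fail=21;  out {6}∪∅={6}
  n22('dc'): parent n21 fail=0; on 'c' 0 → fail=0;  out ∅∪∅=∅
  n3('eda'): parent n2 fail=21; on 'a' 21→0 → fail=6;  out ∅∪{1}={1}
  n10('aeb'): parent n9 fail=1; on 'b' 1→0 → fail=7;  out {3}∪∅={3}
  n12('bea'): parent n11 fail=1; on 'a' 1 → fail=15;  out ∅∪{1}={1}
  n16('ead'): parent n15 fail=6; on 'd' 6 → fail=20;  out ∅∪{6}={6}
  n23('dcb'): parent n22 fail=0; on 'b' 0 → fail=7;  out {7}∪∅={7}
  n4('edaa'): parent n3 fail=6; on 'a' 6→0 → fail=6;  out ∅∪{1}={1}
  n13('beab'): parent n12 fail=15; on 'b' 15→6→0 → fail=7;  out ∅∪∅=∅
  n17('eadd'): parent n16 fail=20; on 'd' 20→21→0 → fail=21;  out ∅∪∅=∅
  n5('edaac'): parent n4 fail=6; on 'c' 6→0 → fail=0;  out {0}∪∅={0}
  n14('beabc'): parent n13 fail=7; on 'c' 7→0 → fail=0;  out {4}∪∅={4}
  n18('eaddc'): parent n17 fail=21; on 'c' 21 → fail=22;  out ∅∪∅=∅
  n19('eaddcb'): parent n18 fail=22; on 'b' 22 → fail=23;  out {5}∪{7}={5,7}

Scan:
pos 0 'e': at 1
pos 1 'a': at 15  ** P1@[1:1]
pos 2 'd': at 16  ** P6@[1:2]
pos 3 'd': at 17
pos 4 'c': at 18
pos 5 'b': at 19  ** P5@[0:5],P7@[3:5]
pos 6 'd': at 21 (via fail)
pos 7 'e': at 1 (via fail)
pos 8 'd': at 2
pos 9 'c': at 22 (via fail)
pos 10 'b': at 23  ** P7@[8:10]
pos 11 'd': at 21 (via fail)
pos 12 'c': at 22
pos 13 'd': at 21 (via fail)
pos 14 'd': at 21 (via fail)
pos 15 'c': at 22
pos 16 'b': at 23  ** P7@[14:16]
pos 17 'e': at 11 (via fail)
pos 18 'd': at 2 (via fail)
pos 19 'a': at 3  ** P1@[19:19]
pos 20 'a': at 4  ** P1@[20:20]
pos 21 'c': at 5  ** P0@[17:21]
pos 22 'b': at 7 (via fail)
pos 23 'a': at 8  ** P1@[23:23],P2@[22:23]
pos 24 'e': at 9 (via fail)
pos 25 'b': at 10  ** P3@[23:25]
pos 26 'e': at 11 (via fail)
pos 27 'e': at 1 (via fail)
pos 28 'e': at 1 (via fail)
pos 29 'a': at 15  ** P1@[29:29]
pos 30 'a': at 6 (via fail)  ** P1@[30:30]
pos 31 'b': at 7 (via fail)
pos 32 'c': at 0 (via fail)
pos 33 'a': at 6  ** P1@[33:33]
pos 34 'e': at 9
pos 35 'a': at 15 (via fail)  ** P1@[35:35]
pos 36 'd': at 16  ** P6@[35:36]
pos 37 'd': at 17
pos 38 'c': at 18
pos 39 'b': at 19  ** P5@[34:39],P7@[37:39]
pos 40 'c': at 0 (via fail)
pos 41 'a': at 6  ** P1@[41:41]
pos 42 'd': at 20  ** P6@[41:42]
pos 43 'a': at 6 (via fail)  ** P1@[43:43]
pos 44 'e': at 9
pos 45 'b': at 10  ** P3@[43:45]
pos 46 'e': at 11 (via fail)
pos 47 'e': at 1 (via fail)
pos 48 'd': at 2
pos 49 'a': at 3  ** P1@[49:49]
pos 50 'a': at 4  ** P1@[50:50]
pos 51 'c': at 5  ** P0@[47:51]
pos 52 'b': at 7 (via fail)

Result: [[1,1],[2,6],[5,5],[5,7],[10,7],[16,7],[19,1],[20,1],[21,0],[23,1],[23,2],[25,3],[29,1],[30,1],[33,1],[35,1],[36,6],[39,5],[39,7],[41,1],[42,6],[43,1],[45,3],[49,1],[50,1],[51,0]]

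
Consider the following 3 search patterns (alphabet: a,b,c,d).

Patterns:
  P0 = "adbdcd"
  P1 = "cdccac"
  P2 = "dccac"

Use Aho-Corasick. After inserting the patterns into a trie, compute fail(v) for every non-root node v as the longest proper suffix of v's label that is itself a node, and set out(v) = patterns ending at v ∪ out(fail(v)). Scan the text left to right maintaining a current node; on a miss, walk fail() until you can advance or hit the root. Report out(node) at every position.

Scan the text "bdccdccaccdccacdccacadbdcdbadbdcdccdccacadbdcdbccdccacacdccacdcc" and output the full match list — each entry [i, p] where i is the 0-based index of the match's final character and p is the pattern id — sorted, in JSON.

Construct AC machine:
Trie nodes:
  0='ε' goto a→1 c→7 d→13
  1='a' goto d→2
  2='ad' goto b→3
  3='adb' goto d→4
  4='adbd' goto c→5
  5='adbdc' goto d→6
  6='adbdcd' goto ·  [P0 ends]
  7='c' goto d→8
  8='cd' goto c→9
  9='cdc' goto c→10
  10='cdcc' goto a→11
  11='cdcca' goto c→12
  12='cdccac' goto ·  [P1 ends]
  13='d' goto c→14
  14='dc' goto c→15
  15='dcc' goto a→16
  16='dcca' goto c→17
  17='dccac' goto ·  [P2 ends]

Failure links (BFS by depth):
  n1('a'): parent n0 fail=0; on 'a' 0 → fail=0;  out ∅∪∅=∅
  n7('c'): parent n0 fail=0; on 'c' 0 → fail=0;  out ∅∪∅=∅
  n13('d'): parent n0 fail=0; on 'd' 0 → fail=0;  out ∅∪∅=∅
  n2('ad'): parent n1 fail=0; on 'd' 0 → fail=13;  out ∅∪∅=∅
  n8('cd'): parent n7 fail=0; on 'd' 0 → fail=13;  out ∅∪∅=∅
  n14('dc'): parent n13 fail=0; on 'c' 0 → fail=7;  out ∅∪∅=∅
  n3('adb'): parent n2 fail=13; on 'b' 13→0 → fail=0;  out ∅∪∅=∅
  n9('cdc'): parent n8 fail=13; on 'c' 13 → fail=14;  out ∅∪∅=∅
  n15('dcc'): parent n14 fail=7; on 'c' 7→0 → fail=7;  out ∅∪∅=∅
  n4('adbd'): parent n3 fail=0; on 'd' 0 → fail=13;  out ∅∪∅=∅
  n10('cdcc'): parent n9 fail=14; on 'c' 14 → fail=15;  out ∅∪∅=∅
  n16('dcca'): parent n15 fail=7; on 'a' 7→0 → fail=1;  out ∅∪∅=∅
  n5('adbdc'): parent n4 fail=13; on 'c' 13 → fail=14;  out ∅∪∅=∅
  n11('cdcca'): parent n10 fail=15; on 'a' 15 → fail=16;  out ∅∪∅=∅
  n17('dccac'): parent n16 fail=1; on 'c' 1→0 → fail=7;  out {2}∪∅={2}
  n6('adbdcd'): parent n5 fail=14; on 'd' 14→7 → fail=8;  out {0}∪∅={0}
  n12('cdccac'): parent n11 fail=16; on 'c' 16 → fail=17;  out {1}∪{2}={1,2}

Scan:
pos 0 'b': at 0
pos 1 'd': at 13
pos 2 'c': at 14
pos 3 'c': at 15
pos 4 'd': at 8 ·f
pos 5 'c': at 9
pos 6 'c': at 10
pos 7 'a': at 11
pos 8 'c': at 12  emit P1@[3:8],P2@[4:8]
pos 9 'c': at 7 ·f
pos 10 'd': at 8
pos 11 'c': at 9
pos 12 'c': at 10
pos 13 'a': at 11
pos 14 'c': at 12  emit P1@[9:14],P2@[10:14]
pos 15 'd': at 8 ·f
pos 16 'c': at 9
pos 17 'c': at 10
pos 18 'a': at 11
pos 19 'c': at 12  emit P1@[14:19],P2@[15:19]
pos 20 'a': at 1 ·f
pos 21 'd': at 2
pos 22 'b': at 3
pos 23 'd': at 4
pos 24 'c': at 5
pos 25 'd': at 6  emit P0@[20:25]
pos 26 'b': at 0 ·f
pos 27 'a': at 1
pos 28 'd': at 2
pos 29 'b': at 3
pos 30 'd': at 4
pos 31 'c': at 5
pos 32 'd': at 6  emit P0@[27:32]
pos 33 'c': at 9 ·f
pos 34 'c': at 10
pos 35 'd': at 8 ·f
pos 36 'c': at 9
pos 37 'c': at 10
pos 38 'a': at 11
pos 39 'c': at 12  emit P1@[34:39],P2@[35:39]
pos 40 'a': at 1 ·f
pos 41 'd': at 2
pos 42 'b': at 3
pos 43 'd': at 4
pos 44 'c': at 5
pos 45 'd': at 6  emit P0@[40:45]
pos 46 'b': at 0 ·f
pos 47 'c': at 7
pos 48 'c': at 7 ·f
pos 49 'd': at 8
pos 50 'c': at 9
pos 51 'c': at 10
pos 52 'a': at 11
pos 53 'c': at 12  emit P1@[48:53],P2@[49:53]
pos 54 'a': at 1 ·f
pos 55 'c': at 7 ·f
pos 56 'd': at 8
pos 57 'c': at 9
pos 58 'c': at 10
pos 59 'a': at 11
pos 60 'c': at 12  emit P1@[55:60],P2@[56:60]
pos 61 'd': at 8 ·f
pos 62 'c': at 9
pos 63 'c': at 10

All matches (sorted): [[8,1],[8,2],[14,1],[14,2],[19,1],[19,2],[25,0],[32,0],[39,1],[39,2],[45,0],[53,1],[53,2],[60,1],[60,2]]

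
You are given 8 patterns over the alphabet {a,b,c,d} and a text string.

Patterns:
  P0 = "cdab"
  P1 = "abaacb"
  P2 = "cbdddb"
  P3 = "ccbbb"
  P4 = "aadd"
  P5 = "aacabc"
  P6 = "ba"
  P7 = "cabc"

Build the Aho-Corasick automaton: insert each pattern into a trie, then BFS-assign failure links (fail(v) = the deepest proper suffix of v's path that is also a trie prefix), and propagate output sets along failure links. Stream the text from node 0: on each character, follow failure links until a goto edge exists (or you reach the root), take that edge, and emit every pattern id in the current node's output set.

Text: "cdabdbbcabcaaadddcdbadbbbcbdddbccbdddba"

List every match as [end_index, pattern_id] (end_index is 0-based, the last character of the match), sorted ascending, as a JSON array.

Build automaton:
Trie (insert patterns):
  0='ε' goto a→5 b→27 c→1
  1='c' goto a→29 b→11 c→16 d→2
  2='cd' goto a→3
  3='cda' goto b→4
  4='cdab' goto ·  [P0 ends]
  5='a' goto a→20 b→6
  6='ab' goto a→7
  7='aba' goto a→8
  8='abaa' goto c→9
  9='abaac' goto b→10
  10='abaacb' goto ·  [P1 ends]
  11='cb' goto d→12
  12='cbd' goto d→13
  13='cbdd' goto d→14
  14='cbddd' goto b→15
  15='cbdddb' goto ·  [P2 ends]
  16='cc' goto b→17
  17='ccb' goto b→18
  18='ccbb' goto b→19
  19='ccbbb' goto ·  [P3 ends]
  20='aa' goto c→23 d→21
  21='aad' goto d→22
  22='aadd' goto ·  [P4 ends]
  23='aac' goto a→24
  24='aaca' goto b→25
  25='aacab' goto c→26
  26='aacabc' goto ·  [P5 ends]
  27='b' goto a→28
  28='ba' goto ·  [P6 ends]
  29='ca' goto b→30
  30='cab' goto c→31
  31='cabc' goto ·  [P7 ends]

BFS fail/out derivation:
  fail(1) 'c': from fail(0)=0 chase 'c': 0 ⇒ 0;  out=∅∪out(0)=∅
  fail(5) 'a': from fail(0)=0 chase 'a': 0 ⇒ 0;  out=∅∪out(0)=∅
  fail(27) 'b': from fail(0)=0 chase 'b': 0 ⇒ 0;  out=∅∪out(0)=∅
  fail(2) 'cd': from fail(1)=0 chase 'd': 0 ⇒ 0;  out=∅∪out(0)=∅
  fail(6) 'ab': from fail(5)=0 chase 'b': 0 ⇒ 27;  out=∅∪out(27)=∅
  fail(11) 'cb': from fail(1)=0 chase 'b': 0 ⇒ 27;  out=∅∪out(27)=∅
  fail(16) 'cc': from fail(1)=0 chase 'c': 0 ⇒ 1;  out=∅∪out(1)=∅
  fail(20) 'aa': from fail(5)=0 chase 'a': 0 ⇒ 5;  out=∅∪out(5)=∅
  fail(28) 'ba': from fail(27)=0 chase 'a': 0 ⇒ 5;  out={6}∪out(5)={6}
  fail(29) 'ca': from fail(1)=0 chase 'a': 0 ⇒ 5;  out=∅∪out(5)=∅
  fail(3) 'cda': from fail(2)=0 chase 'a': 0 ⇒ 5;  out=∅∪out(5)=∅
  fail(7) 'aba': from fail(6)=27 chase 'a': 27 ⇒ 28;  out=∅∪out(28)={6}
  fail(12) 'cbd': from fail(11)=27 chase 'd': 27→0 ⇒ 0;  out=∅∪out(0)=∅
  fail(17) 'ccb': from fail(16)=1 chase 'b': 1 ⇒ 11;  out=∅∪out(11)=∅
  fail(21) 'aad': from fail(20)=5 chase 'd': 5→0 ⇒ 0;  out=∅∪out(0)=∅
  fail(23) 'aac': from fail(20)=5 chase 'c': 5→0 ⇒ 1;  out=∅∪out(1)=∅
  fail(30) 'cab': from fail(29)=5 chase 'b': 5 ⇒ 6;  out=∅∪out(6)=∅
  fail(4) 'cdab': from fail(3)=5 chase 'b': 5 ⇒ 6;  out={0}∪out(6)={0}
  fail(8) 'abaa': from fail(7)=28 chase 'a': 28→5 ⇒ 20;  out=∅∪out(20)=∅
  fail(13) 'cbdd': from fail(12)=0 chase 'd': 0 ⇒ 0;  out=∅∪out(0)=∅
  fail(18) 'ccbb': from fail(17)=11 chase 'b': 11→27→0 ⇒ 27;  out=∅∪out(27)=∅
  fail(22) 'aadd': from fail(21)=0 chase 'd': 0 ⇒ 0;  out={4}∪out(0)={4}
  fail(24) 'aaca': from fail(23)=1 chase 'a': 1 ⇒ 29;  out=∅∪out(29)=∅
  fail(31) 'cabc': from fail(30)=6 chase 'c': 6→27→0 ⇒ 1;  out={7}∪out(1)={7}
  fail(9) 'abaac': from fail(8)=20 chase 'c': 20 ⇒ 23;  out=∅∪out(23)=∅
  fail(14) 'cbddd': from fail(13)=0 chase 'd': 0 ⇒ 0;  out=∅∪out(0)=∅
  fail(19) 'ccbbb': from fail(18)=27 chase 'b': 27→0 ⇒ 27;  out={3}∪out(27)={3}
  fail(25) 'aacab': from fail(24)=29 chase 'b': 29 ⇒ 30;  out=∅∪out(30)=∅
  fail(10) 'abaacb': from fail(9)=23 chase 'b': 23→1 ⇒ 11;  out={1}∪out(11)={1}
  fail(15) 'cbdddb': from fail(14)=0 chase 'b': 0 ⇒ 27;  out={2}∪out(27)={2}
  fail(26) 'aacabc': from fail(25)=30 chase 'c': 30 ⇒ 31;  out={5}∪out(31)={5,7}

Scan:
[0] read 'c'  n0⇒n1
[1] read 'd'  n1⇒n2
[2] read 'a'  n2⇒n3
[3] read 'b'  n3⇒n4  emit P0@[0:3]
[4] read 'd'  n4⇒n0 ·f
[5] read 'b'  n0⇒n27
[6] read 'b'  n27⇒n27 ·f
[7] read 'c'  n27⇒n1 ·f
[8] read 'a'  n1⇒n29
[9] read 'b'  n29⇒n30
[10] read 'c'  n30⇒n31  emit P7@[7:10]
[11] read 'a'  n31⇒n29 ·f
[12] read 'a'  n29⇒n20 ·f
[13] read 'a'  n20⇒n20 ·f
[14] read 'd'  n20⇒n21
[15] read 'd'  n21⇒n22  emit P4@[12:15]
[16] read 'd'  n22⇒n0 ·f
[17] read 'c'  n0⇒n1
[18] read 'd'  n1⇒n2
[19] read 'b'  n2⇒n27 ·f
[20] read 'a'  n27⇒n28  emit P6@[19:20]
[21] read 'd'  n28⇒n0 ·f
[22] read 'b'  n0⇒n27
[23] read 'b'  n27⇒n27 ·f
[24] read 'b'  n27⇒n27 ·f
[25] read 'c'  n27⇒n1 ·f
[26] read 'b'  n1⇒n11
[27] read 'd'  n11⇒n12
[28] read 'd'  n12⇒n13
[29] read 'd'  n13⇒n14
[30] read 'b'  n14⇒n15  emit P2@[25:30]
[31] read 'c'  n15⇒n1 ·f
[32] read 'c'  n1⇒n16
[33] read 'b'  n16⇒n17
[34] read 'd'  n17⇒n12 ·f
[35] read 'd'  n12⇒n13
[36] read 'd'  n13⇒n14
[37] read 'b'  n14⇒n15  emit P2@[32:37]
[38] read 'a'  n15⇒n28 ·f  emit P6@[37:38]

Matches: [[3,0],[10,7],[15,4],[20,6],[30,2],[37,2],[38,6]]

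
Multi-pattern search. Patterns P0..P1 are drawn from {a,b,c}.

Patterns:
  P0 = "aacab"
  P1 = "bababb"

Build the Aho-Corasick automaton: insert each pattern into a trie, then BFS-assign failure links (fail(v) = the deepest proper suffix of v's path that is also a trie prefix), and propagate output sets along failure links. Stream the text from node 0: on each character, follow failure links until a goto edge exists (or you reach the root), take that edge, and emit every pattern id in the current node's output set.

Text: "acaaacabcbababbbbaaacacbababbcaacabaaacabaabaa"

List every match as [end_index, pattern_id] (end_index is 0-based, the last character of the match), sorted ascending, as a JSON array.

Construct AC machine:
Trie nodes:
  n0 'ε': a→1 b→6
  n1 'a': a→2
  n2 'aa': c→3
  n3 'aac': a→4
  n4 'aaca': b→5
  n5 'aacab': ·  ←P0
  n6 'b': a→7
  n7 'ba': b→8
  n8 'bab': a→9
  n9 'baba': b→10
  n10 'babab': b→11
  n11 'bababb': ·  ←P1

BFS fail/out derivation:
  fail(1) 'a': from fail(0)=0 chase 'a': 0 ⇒ 0;  out=∅∪out(0)=∅
  fail(6) 'b': from fail(0)=0 chase 'b': 0 ⇒ 0;  out=∅∪out(0)=∅
  fail(2) 'aa': from fail(1)=0 chase 'a': 0 ⇒ 1;  out=∅∪out(1)=∅
  fail(7) 'ba': from fail(6)=0 chase 'a': 0 ⇒ 1;  out=∅∪out(1)=∅
  fail(3) 'aac': from fail(2)=1 chase 'c': 1→0 ⇒ 0;  out=∅∪out(0)=∅
  fail(8) 'bab': from fail(7)=1 chase 'b': 1→0 ⇒ 6;  out=∅∪out(6)=∅
  fail(4) 'aaca': from fail(3)=0 chase 'a': 0 ⇒ 1;  out=∅∪out(1)=∅
  fail(9) 'baba': from fail(8)=6 chase 'a': 6 ⇒ 7;  out=∅∪out(7)=∅
  fail(5) 'aacab': from fail(4)=1 chase 'b': 1→0 ⇒ 6;  out={0}∪out(6)={0}
  fail(10) 'babab': from fail(9)=7 chase 'b': 7 ⇒ 8;  out=∅∪out(8)=∅
  fail(11) 'bababb': from fail(10)=8 chase 'b': 8→6→0 ⇒ 6;  out={1}∪out(6)={1}

Scan:
pos 0 'a': at 1
pos 1 'c': at 0 (fail-walked)
pos 2 'a': at 1
pos 3 'a': at 2
pos 4 'a': at 2 (fail-walked)
pos 5 'c': at 3
pos 6 'a': at 4
pos 7 'b': at 5  emit P0@[3:7]
pos 8 'c': at 0 (fail-walked)
pos 9 'b': at 6
pos 10 'a': at 7
pos 11 'b': at 8
pos 12 'a': at 9
pos 13 'b': at 10
pos 14 'b': at 11  emit P1@[9:14]
pos 15 'b': at 6 (fail-walked)
pos 16 'b': at 6 (fail-walked)
pos 17 'a': at 7
pos 18 'a': at 2 (fail-walked)
pos 19 'a': at 2 (fail-walked)
pos 20 'c': at 3
pos 21 'a': at 4
pos 22 'c': at 0 (fail-walked)
pos 23 'b': at 6
pos 24 'a': at 7
pos 25 'b': at 8
pos 26 'a': at 9
pos 27 'b': at 10
pos 28 'b': at 11  emit P1@[23:28]
pos 29 'c': at 0 (fail-walked)
pos 30 'a': at 1
pos 31 'a': at 2
pos 32 'c': at 3
pos 33 'a': at 4
pos 34 'b': at 5  emit P0@[30:34]
pos 35 'a': at 7 (fail-walked)
pos 36 'a': at 2 (fail-walked)
pos 37 'a': at 2 (fail-walked)
pos 38 'c': at 3
pos 39 'a': at 4
pos 40 'b': at 5  emit P0@[36:40]
pos 41 'a': at 7 (fail-walked)
pos 42 'a': at 2 (fail-walked)
pos 43 'b': at 6 (fail-walked)
pos 44 'a': at 7
pos 45 'a': at 2 (fail-walked)

All matches (sorted): [[7,0],[14,1],[28,1],[34,0],[40,0]]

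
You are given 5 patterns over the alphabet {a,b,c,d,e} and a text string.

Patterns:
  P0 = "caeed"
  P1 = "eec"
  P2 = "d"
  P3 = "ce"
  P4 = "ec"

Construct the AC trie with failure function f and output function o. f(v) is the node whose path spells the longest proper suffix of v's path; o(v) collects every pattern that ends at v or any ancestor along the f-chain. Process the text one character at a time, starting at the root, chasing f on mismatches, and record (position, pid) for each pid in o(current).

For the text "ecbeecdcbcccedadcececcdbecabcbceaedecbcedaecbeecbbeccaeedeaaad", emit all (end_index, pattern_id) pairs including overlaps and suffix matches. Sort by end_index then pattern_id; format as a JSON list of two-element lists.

Construct AC machine:
Trie nodes:
  0='ε' goto c→1 d→9 e→6
  1='c' goto a→2 e→10
  2='ca' goto e→3
  3='cae' goto e→4
  4='caee' goto d→5
  5='caeed' goto ·  [P0 ends]
  6='e' goto c→11 e→7
  7='ee' goto c→8
  8='eec' goto ·  [P1 ends]
  9='d' goto ·  [P2 ends]
  10='ce' goto ·  [P3 ends]
  11='ec' goto ·  [P4 ends]

BFS fail/out derivation:
  fail(1) 'c': from fail(0)=0 chase 'c': 0 ⇒ 0;  out=∅∪out(0)=∅
  fail(6) 'e': from fail(0)=0 chase 'e': 0 ⇒ 0;  out=∅∪out(0)=∅
  fail(9) 'd': from fail(0)=0 chase 'd': 0 ⇒ 0;  out={2}∪out(0)={2}
  fail(2) 'ca': from fail(1)=0 chase 'a': 0 ⇒ 0;  out=∅∪out(0)=∅
  fail(7) 'ee': from fail(6)=0 chase 'e': 0 ⇒ 6;  out=∅∪out(6)=∅
  fail(10) 'ce': from fail(1)=0 chase 'e': 0 ⇒ 6;  out={3}∪out(6)={3}
  fail(11) 'ec': from fail(6)=0 chase 'c': 0 ⇒ 1;  out={4}∪out(1)={4}
  fail(3) 'cae': from fail(2)=0 chase 'e': 0 ⇒ 6;  out=∅∪out(6)=∅
  fail(8) 'eec': from fail(7)=6 chase 'c': 6 ⇒ 11;  out={1}∪out(11)={1,4}
  fail(4) 'caee': from fail(3)=6 chase 'e': 6 ⇒ 7;  out=∅∪out(7)=∅
  fail(5) 'caeed': from fail(4)=7 chase 'd': 7→6→0 ⇒ 9;  out={0}∪out(9)={0,2}

Run:
i=0 'e': node 0→6
i=1 'c': node 6→11  emit P4@[0:1]
i=2 'b': node 11→0 (via fail)
i=3 'e': node 0→6
i=4 'e': node 6→7
i=5 'c': node 7→8  emit P1@[3:5],P4@[4:5]
i=6 'd': node 8→9 (via fail)  emit P2@[6:6]
i=7 'c': node 9→1 (via fail)
i=8 'b': node 1→0 (via fail)
i=9 'c': node 0→1
i=10 'c': node 1→1 (via fail)
i=11 'c': node 1→1 (via fail)
i=12 'e': node 1→10  emit P3@[11:12]
i=13 'd': node 10→9 (via fail)  emit P2@[13:13]
i=14 'a': node 9→0 (via fail)
i=15 'd': node 0→9  emit P2@[15:15]
i=16 'c': node 9→1 (via fail)
i=17 'e': node 1→10  emit P3@[16:17]
i=18 'c': node 10→11 (via fail)  emit P4@[17:18]
i=19 'e': node 11→10 (via fail)  emit P3@[18:19]
i=20 'c': node 10→11 (via fail)  emit P4@[19:20]
i=21 'c': node 11→1 (via fail)
i=22 'd': node 1→9 (via fail)  emit P2@[22:22]
i=23 'b': node 9→0 (via fail)
i=24 'e': node 0→6
i=25 'c': node 6→11  emit P4@[24:25]
i=26 'a': node 11→2 (via fail)
i=27 'b': node 2→0 (via fail)
i=28 'c': node 0→1
i=29 'b': node 1→0 (via fail)
i=30 'c': node 0→1
i=31 'e': node 1→10  emit P3@[30:31]
i=32 'a': node 10→0 (via fail)
i=33 'e': node 0→6
i=34 'd': node 6→9 (via fail)  emit P2@[34:34]
i=35 'e': node 9→6 (via fail)
i=36 'c': node 6→11  emit P4@[35:36]
i=37 'b': node 11→0 (via fail)
i=38 'c': node 0→1
i=39 'e': node 1→10  emit P3@[38:39]
i=40 'd': node 10→9 (via fail)  emit P2@[40:40]
i=41 'a': node 9→0 (via fail)
i=42 'e': node 0→6
i=43 'c': node 6→11  emit P4@[42:43]
i=44 'b': node 11→0 (via fail)
i=45 'e': node 0→6
i=46 'e': node 6→7
i=47 'c': node 7→8  emit P1@[45:47],P4@[46:47]
i=48 'b': node 8→0 (via fail)
i=49 'b': node 0→0
i=50 'e': node 0→6
i=51 'c': node 6→11  emit P4@[50:51]
i=52 'c': node 11→1 (via fail)
i=53 'a': node 1→2
i=54 'e': node 2→3
i=55 'e': node 3→4
i=56 'd': node 4→5  emit P0@[52:56],P2@[56:56]
i=57 'e': node 5→6 (via fail)
i=58 'a': node 6→0 (via fail)
i=59 'a': node 0→0
i=60 'a': node 0→0
i=61 'd': node 0→9  emit P2@[61:61]

Matches: [[1,4],[5,1],[5,4],[6,2],[12,3],[13,2],[15,2],[17,3],[18,4],[19,3],[20,4],[22,2],[25,4],[31,3],[34,2],[36,4],[39,3],[40,2],[43,4],[47,1],[47,4],[51,4],[56,0],[56,2],[61,2]]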